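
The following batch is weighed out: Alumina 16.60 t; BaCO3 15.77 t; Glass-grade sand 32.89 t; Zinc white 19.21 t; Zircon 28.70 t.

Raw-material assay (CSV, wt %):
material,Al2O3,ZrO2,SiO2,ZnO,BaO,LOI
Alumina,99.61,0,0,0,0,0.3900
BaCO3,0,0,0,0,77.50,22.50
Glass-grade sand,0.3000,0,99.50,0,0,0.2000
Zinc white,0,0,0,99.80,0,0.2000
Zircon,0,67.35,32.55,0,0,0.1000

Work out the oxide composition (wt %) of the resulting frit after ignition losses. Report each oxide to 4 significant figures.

Glass mass = 109.4 t (batch 113.2 − LOI 3.746).
Composition: Al2O3 15.20%, ZrO2 17.66%, SiO2 38.44%, ZnO 17.52%, BaO 11.17%

The intermediate values appear rounded to four significant figures across the worked steps; full float precision is carried at each step — exactly one rounding is applied to every reported number — the derived quantities are rebuilt at exact precision (the yield, LOI, totals, five oxide percentages, net glass mass) from the weighed amounts on 109.4 t of glass as written in question or answer.
Oxide-by-oxide delivered mass:
  Al2O3: 16.60·0.9961 + 32.89·0.003000 = 16.63 t
  ZrO2: 28.70·0.6735 = 19.33 t
  SiO2: 32.89·0.9950 + 28.70·0.3255 = 42.07 t
  ZnO: 19.21·0.9980 = 19.17 t
  BaO: 15.77·0.7750 = 12.22 t
LOI: 16.60·0.003900 + 15.77·0.2250 + 32.89·0.002000 + 19.21·0.002000 + 28.70·0.001000 = 3.746 t
Net of LOI, the glass mass = 113.2 − 3.746 = 109.4 t (= Σ oxide masses)
wt % = 100 × oxide mass / glass mass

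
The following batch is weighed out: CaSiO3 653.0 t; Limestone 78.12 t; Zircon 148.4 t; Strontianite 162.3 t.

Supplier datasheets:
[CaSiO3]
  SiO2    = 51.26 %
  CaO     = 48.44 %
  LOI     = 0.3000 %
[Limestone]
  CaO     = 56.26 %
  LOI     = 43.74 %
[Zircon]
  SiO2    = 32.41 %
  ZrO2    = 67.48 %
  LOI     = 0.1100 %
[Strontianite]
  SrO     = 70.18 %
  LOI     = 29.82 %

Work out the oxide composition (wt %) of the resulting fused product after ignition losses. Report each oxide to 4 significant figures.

In-progress results are printed with 4-significant-digit rounding in the working — all internal work carries full float precision throughout — each reported result takes a single rounding; the derived quantities, which include the totals, LOI, the four compositions, net glass mass, the yield, are rebuilt in exact precision, as they appear in the problem or answer text, from the weighed amounts at 957.1 t of glass.
Delivered oxide masses:
  SiO2: 653.0·0.5126 + 148.4·0.3241 = 382.8 t
  CaO: 653.0·0.4844 + 78.12·0.5626 = 360.3 t
  ZrO2: 148.4·0.6748 = 100.1 t
  SrO: 162.3·0.7018 = 113.9 t
LOI: 653.0·0.003000 + 78.12·0.4374 + 148.4·0.001100 + 162.3·0.2982 = 84.69 t
batch − LOI leaves glass = 1042 − 84.69 = 957.1 t (= Σ oxide masses)
percent share: oxide ÷ glass, ×100

Glass mass = 957.1 t (batch 1042 − LOI 84.69).
Composition: SiO2 40.00%, CaO 37.64%, ZrO2 10.46%, SrO 11.90%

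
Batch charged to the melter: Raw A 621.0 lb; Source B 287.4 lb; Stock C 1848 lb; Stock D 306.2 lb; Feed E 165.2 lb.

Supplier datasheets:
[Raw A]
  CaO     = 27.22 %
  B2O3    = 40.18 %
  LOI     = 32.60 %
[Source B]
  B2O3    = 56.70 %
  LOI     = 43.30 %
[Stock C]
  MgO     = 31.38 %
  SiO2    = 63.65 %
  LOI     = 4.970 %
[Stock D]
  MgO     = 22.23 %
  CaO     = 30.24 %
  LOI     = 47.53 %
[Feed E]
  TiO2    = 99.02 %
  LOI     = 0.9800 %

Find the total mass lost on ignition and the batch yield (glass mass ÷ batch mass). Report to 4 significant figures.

All internal work keeps full float precision from start to finish; working values are shown, rounded to 4 significant digits, between the steps. Every reported figure is rounded a single time. The derived quantities, including the five compositions, the totals, yield, LOI, net glass mass, are computed from the weighed amounts on 2662 lb of glass in exact precision as quoted within the question or the answer.
LOI of each material in turn:
  Raw A: 621.0 × 0.3260 = 202.4 lb
  Source B: 287.4 × 0.4330 = 124.4 lb
  Stock C: 1848 × 0.04970 = 91.85 lb
  Stock D: 306.2 × 0.4753 = 145.5 lb
  Feed E: 165.2 × 0.009800 = 1.619 lb
Total LOI = 565.9 lb
Glass = batch − LOI = 3228 − 565.9 = 2662 lb

LOI loss = 565.9 lb; glass = 2662 lb; yield = 82.47%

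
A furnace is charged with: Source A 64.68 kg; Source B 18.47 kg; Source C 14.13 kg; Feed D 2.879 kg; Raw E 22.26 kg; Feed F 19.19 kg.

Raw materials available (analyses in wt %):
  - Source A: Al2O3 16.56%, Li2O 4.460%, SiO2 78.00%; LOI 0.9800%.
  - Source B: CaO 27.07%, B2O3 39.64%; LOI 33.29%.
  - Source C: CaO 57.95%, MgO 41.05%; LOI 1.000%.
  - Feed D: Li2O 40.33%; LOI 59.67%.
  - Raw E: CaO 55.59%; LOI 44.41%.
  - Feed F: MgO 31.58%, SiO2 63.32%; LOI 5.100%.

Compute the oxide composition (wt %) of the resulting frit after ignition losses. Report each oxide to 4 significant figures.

The whole derivation runs at full float precision in every operation — intermediates are displayed with 4-significant-figure rounding in the printout. Exactly one rounding lands on each reported figure. All derived quantities (ignition loss, the six compositions, net glass mass, totals, the yield) are carried in full precision starting from the weights at 122.1 kg of glass precisely as stated by the problem or answer text.
What the batch supplies per oxide:
  CaO: 18.47·0.2707 + 14.13·0.5795 + 22.26·0.5559 = 25.56 kg
  B2O3: 18.47·0.3964 = 7.322 kg
  MgO: 14.13·0.4105 + 19.19·0.3158 = 11.86 kg
  Al2O3: 64.68·0.1656 = 10.71 kg
  Li2O: 64.68·0.04460 + 2.879·0.4033 = 4.046 kg
  SiO2: 64.68·0.7800 + 19.19·0.6332 = 62.60 kg
LOI: 64.68·0.009800 + 18.47·0.3329 + 14.13·0.01000 + 2.879·0.5967 + 22.26·0.4441 + 19.19·0.05100 = 19.51 kg
Glass = total batch minus LOI = 141.6 − 19.51 = 122.1 kg (consistent with Σ oxide mass)
wt % = 100 × oxide mass / glass mass

Glass mass = 122.1 kg (batch 141.6 − LOI 19.51).
Composition: CaO 20.94%, B2O3 5.996%, MgO 9.714%, Al2O3 8.772%, Li2O 3.313%, SiO2 51.27%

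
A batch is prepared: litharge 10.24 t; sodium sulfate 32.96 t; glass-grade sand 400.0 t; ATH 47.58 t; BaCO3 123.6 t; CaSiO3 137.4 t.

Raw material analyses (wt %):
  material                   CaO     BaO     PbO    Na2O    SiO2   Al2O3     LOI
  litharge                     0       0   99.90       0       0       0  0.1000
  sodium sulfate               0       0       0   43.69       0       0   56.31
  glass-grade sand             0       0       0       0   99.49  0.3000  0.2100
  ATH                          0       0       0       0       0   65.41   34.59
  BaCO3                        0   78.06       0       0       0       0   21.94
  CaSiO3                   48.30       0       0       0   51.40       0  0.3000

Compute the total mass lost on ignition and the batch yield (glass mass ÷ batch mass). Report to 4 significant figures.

LOI loss = 63.40 t; glass = 688.4 t; yield = 91.57%

The working math runs at full precision from start to finish; intermediates are shown, rounded to four significant figures, on the page; every reported result takes just one rounding. The derived quantities, including totals, net glass mass, yield, LOI, the six compositions, are carried starting from the weights per 688.4 t of glass at full float precision as quoted within the question or the answer.
Loss on ignition, line by line:
  litharge: 10.24 × 0.001000 = 0.01024 t
  sodium sulfate: 32.96 × 0.5631 = 18.56 t
  glass-grade sand: 400.0 × 0.002100 = 0.8400 t
  ATH: 47.58 × 0.3459 = 16.46 t
  BaCO3: 123.6 × 0.2194 = 27.12 t
  CaSiO3: 137.4 × 0.003000 = 0.4122 t
Total LOI = 63.40 t
Glass = batch − LOI = 751.8 − 63.40 = 688.4 t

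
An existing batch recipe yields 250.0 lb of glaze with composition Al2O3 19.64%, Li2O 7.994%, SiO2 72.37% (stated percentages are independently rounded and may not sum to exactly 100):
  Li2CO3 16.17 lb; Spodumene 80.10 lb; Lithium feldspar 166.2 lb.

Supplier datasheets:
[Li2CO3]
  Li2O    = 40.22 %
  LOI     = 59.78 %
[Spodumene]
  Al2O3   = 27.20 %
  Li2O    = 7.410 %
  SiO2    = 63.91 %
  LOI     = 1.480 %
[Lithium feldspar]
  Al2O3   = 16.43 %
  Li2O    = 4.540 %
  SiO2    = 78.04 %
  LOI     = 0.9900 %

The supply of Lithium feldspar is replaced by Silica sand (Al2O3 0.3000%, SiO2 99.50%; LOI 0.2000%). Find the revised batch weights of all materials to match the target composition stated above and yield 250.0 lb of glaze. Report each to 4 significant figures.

Revised batch per 250.0 lb glaze:
  Li2CO3: 16.57 lb
  Spodumene: 179.8 lb
  Silica sand: 66.36 lb
Total batch = 262.7 lb; LOI loss = 12.70 lb

Each numeric step holds full float precision throughout. Values along the way are shown rounded to four significant figures within the worked lines; each reported value is rounded once only — the derived quantities (totals, ignition loss, the three compositions, the yield, net glass mass) are rebuilt from the batch weights on 250.0 lb of glass at exact precision as quoted within the question or the answer.
Per-oxide target masses for 250.0 lb glaze:
  Al2O3: 19.64% × 250.0 = 49.10 lb
  Li2O: 7.994% × 250.0 = 19.98 lb
  SiO2: 72.37% × 250.0 = 180.9 lb
Verifying the oxide balance given the weights on record, for the quoted basis mass (summed amounts equal target values net of answer rounding effects):
  Al2O3: 179.8·0.2720 + 66.36·0.003000 = 49.10 lb (target 49.10 lb)
  Li2O: 16.57·0.4022 + 179.8·0.07410 = 19.99 lb (target 19.98 lb)
  SiO2: 179.8·0.6391 + 66.36·0.9950 = 180.9 lb (target 180.9 lb)
Glass mass check: batch total minus LOI = 250.0 lb (targets for the oxides total 250.0 lb; versus the stated basis of 250.0 lb — a pure rounding effect).
Batch total: Σ batch = 262.7 lb; the LOI term Σ batch·LOI equals 12.70 lb; yield: glass divided by total = 95.17%.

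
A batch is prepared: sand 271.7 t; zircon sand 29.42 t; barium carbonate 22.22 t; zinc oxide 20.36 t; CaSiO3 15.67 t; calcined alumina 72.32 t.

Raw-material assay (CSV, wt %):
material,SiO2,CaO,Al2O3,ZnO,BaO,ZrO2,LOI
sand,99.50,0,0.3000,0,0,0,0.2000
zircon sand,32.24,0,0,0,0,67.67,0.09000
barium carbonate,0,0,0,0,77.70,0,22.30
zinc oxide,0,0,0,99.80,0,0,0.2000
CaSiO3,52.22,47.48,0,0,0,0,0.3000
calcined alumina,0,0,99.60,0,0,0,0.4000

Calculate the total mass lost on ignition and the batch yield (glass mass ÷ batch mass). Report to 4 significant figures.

The working math maintains full float precision through the solve; the intermediate values appear, with 4-significant-figure rounding, in the printout — every reported result includes exactly one rounding. All derived quantities (yield, LOI, glass mass, totals, the six compositions) are carried from the weighed amounts for 425.8 t of glass at exact precision, as quoted within either problem or answer.
Loss on ignition, line by line:
  sand: 271.7 × 0.002000 = 0.5434 t
  zircon sand: 29.42 × 9.000e-04 = 0.02648 t
  barium carbonate: 22.22 × 0.2230 = 4.955 t
  zinc oxide: 20.36 × 0.002000 = 0.04072 t
  CaSiO3: 15.67 × 0.003000 = 0.04701 t
  calcined alumina: 72.32 × 0.004000 = 0.2893 t
Total LOI = 5.902 t
Glass = batch − LOI = 431.7 − 5.902 = 425.8 t

LOI loss = 5.902 t; glass = 425.8 t; yield = 98.63%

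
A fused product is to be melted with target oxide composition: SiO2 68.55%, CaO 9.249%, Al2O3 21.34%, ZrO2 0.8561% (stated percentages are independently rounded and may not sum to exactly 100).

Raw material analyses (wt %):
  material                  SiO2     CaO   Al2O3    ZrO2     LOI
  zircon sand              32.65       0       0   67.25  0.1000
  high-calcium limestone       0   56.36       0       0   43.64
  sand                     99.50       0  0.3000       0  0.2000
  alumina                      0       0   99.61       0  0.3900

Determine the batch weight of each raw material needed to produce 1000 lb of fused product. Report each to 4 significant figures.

Exact precision is held from start to finish; rounding to 4 significant digits extends to every working value as shown — exactly one rounding is applied to each reported figure; the derived quantities (ignition loss, the totals, glass mass, yield, four oxide percentages) are rebuilt using the weight values at 1000 lb of glass in full float precision, as quoted within question or answer.
Target masses of each oxide per 1000 lb fused product:
  SiO2: 68.55% × 1000 = 685.5 lb
  CaO: 9.249% × 1000 = 92.49 lb
  Al2O3: 21.34% × 1000 = 213.4 lb
  ZrO2: 0.8561% × 1000 = 8.561 lb
Oxide-by-oxide audit using the reported weights, on the stated basis (summed amounts equal target values net of answer rounding effects):
  SiO2: 12.73·0.3265 + 684.8·0.9950 = 685.5 lb (target 685.5 lb)
  CaO: 164.1·0.5636 = 92.49 lb (target 92.49 lb)
  Al2O3: 684.8·0.003000 + 212.2·0.9961 = 213.4 lb (target 213.4 lb)
  ZrO2: 12.73·0.6725 = 8.561 lb (target 8.561 lb)
Glass mass check: total charge less LOI = 1000 lb (the Σ of target masses is 1000 lb; with the basis standing at 1000 lb — any gap is answer rounding).
Whole-batch sum: Σ batch = 1074 lb; Σ batch·LOI gives LOI loss = 73.82 lb; glass ÷ batch gives a yield of 93.13%.

Batch per 1000 lb fused product:
  zircon sand: 12.73 lb
  high-calcium limestone: 164.1 lb
  sand: 684.8 lb
  alumina: 212.2 lb
Total batch = 1074 lb; LOI loss = 73.82 lb; yield = 93.13%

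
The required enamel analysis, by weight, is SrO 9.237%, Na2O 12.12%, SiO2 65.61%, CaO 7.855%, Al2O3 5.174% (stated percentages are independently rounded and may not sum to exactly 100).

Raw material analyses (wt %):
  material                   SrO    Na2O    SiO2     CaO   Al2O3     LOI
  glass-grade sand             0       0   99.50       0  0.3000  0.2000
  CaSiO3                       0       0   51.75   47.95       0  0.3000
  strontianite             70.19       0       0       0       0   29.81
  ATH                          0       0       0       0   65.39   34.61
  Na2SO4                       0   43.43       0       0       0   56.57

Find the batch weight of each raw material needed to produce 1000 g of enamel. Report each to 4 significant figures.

The working math keeps exact precision in every operation. The intermediate values appear, rounded to four significant figures, in the printout; a single rounding finalizes each reported result — the derived quantities (the totals, LOI, glass mass, five oxide percentages, the yield) are re-derived at full precision using the weight values per 1000 g of glass, exactly as shown in either problem or answer.
The oxide mass targets at 1000 g enamel:
  SrO: 9.237% × 1000 = 92.37 g
  Na2O: 12.12% × 1000 = 121.2 g
  SiO2: 65.61% × 1000 = 656.1 g
  CaO: 7.855% × 1000 = 78.55 g
  Al2O3: 5.174% × 1000 = 51.74 g
Oxide-by-oxide audit per the reported batch figures, on the stated basis (oxide sums agree with the targets within answer rounding):
  SrO: 131.6·0.7019 = 92.37 g (target 92.37 g)
  Na2O: 279.1·0.4343 = 121.2 g (target 121.2 g)
  SiO2: 574.2·0.9950 + 163.8·0.5175 = 656.1 g (target 656.1 g)
  CaO: 163.8·0.4795 = 78.54 g (target 78.55 g)
  Al2O3: 574.2·0.003000 + 76.49·0.6539 = 51.74 g (target 51.74 g)
Consistency of the glass mass: total batch − LOI = 1000 g (the targets, summed, come to 1000 g; with the basis standing at 1000 g — gaps are rounding artifacts).
Total batch = Σ batch = 1225 g; the LOI term Σ batch·LOI equals 225.2 g; yield = glass ÷ total batch = 81.62%.

Batch per 1000 g enamel:
  glass-grade sand: 574.2 g
  CaSiO3: 163.8 g
  strontianite: 131.6 g
  ATH: 76.49 g
  Na2SO4: 279.1 g
Total batch = 1225 g; LOI loss = 225.2 g; yield = 81.62%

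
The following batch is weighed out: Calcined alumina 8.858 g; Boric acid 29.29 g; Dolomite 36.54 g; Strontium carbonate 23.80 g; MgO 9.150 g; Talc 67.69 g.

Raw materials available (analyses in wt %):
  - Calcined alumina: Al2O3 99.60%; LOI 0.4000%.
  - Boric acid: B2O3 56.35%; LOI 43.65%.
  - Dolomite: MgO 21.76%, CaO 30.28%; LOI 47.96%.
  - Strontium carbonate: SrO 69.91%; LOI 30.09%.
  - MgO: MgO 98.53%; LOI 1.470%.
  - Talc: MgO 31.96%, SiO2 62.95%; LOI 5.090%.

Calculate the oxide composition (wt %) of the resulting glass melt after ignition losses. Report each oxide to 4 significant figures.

Glass mass = 134.2 g (batch 175.3 − LOI 41.09).
Composition: SrO 12.39%, Al2O3 6.572%, MgO 28.75%, B2O3 12.29%, SiO2 31.74%, CaO 8.242%

The intermediate values are shown (rounded to four significant figures) in the working. The working math keeps full float precision in every operation — a single rounding completes each reported figure — all derived quantities (yield, the totals, LOI, glass mass, six oxide percentages) are recomputed at exact precision from the weighed amounts for 134.2 g of glass, as given in problem or answer.
Oxide masses out of the charge:
  SrO: 23.80·0.6991 = 16.64 g
  Al2O3: 8.858·0.9960 = 8.823 g
  MgO: 36.54·0.2176 + 9.150·0.9853 + 67.69·0.3196 = 38.60 g
  B2O3: 29.29·0.5635 = 16.50 g
  SiO2: 67.69·0.6295 = 42.61 g
  CaO: 36.54·0.3028 = 11.06 g
LOI: 8.858·0.004000 + 29.29·0.4365 + 36.54·0.4796 + 23.80·0.3009 + 9.150·0.01470 + 67.69·0.05090 = 41.09 g
Net of LOI, the glass mass = 175.3 − 41.09 = 134.2 g (the oxide masses sum to this)
wt % = oxide mass / glass mass × 100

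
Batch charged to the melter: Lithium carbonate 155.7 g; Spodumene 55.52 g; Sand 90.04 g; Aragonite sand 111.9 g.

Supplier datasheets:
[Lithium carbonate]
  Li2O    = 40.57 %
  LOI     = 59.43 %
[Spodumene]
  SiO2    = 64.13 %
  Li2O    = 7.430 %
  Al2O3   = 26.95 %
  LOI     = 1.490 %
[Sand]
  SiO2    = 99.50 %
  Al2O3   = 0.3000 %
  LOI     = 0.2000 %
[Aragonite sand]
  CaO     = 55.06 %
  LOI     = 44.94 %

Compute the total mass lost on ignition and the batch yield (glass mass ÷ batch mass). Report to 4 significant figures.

In-progress results are displayed, rounded to 4 significant figures, when written out. The working math keeps full precision end to end; a single rounding yields each reported result. The derived quantities are recomputed using the weight values per 269.3 g of glass in full float precision (yield, ignition loss, the four compositions, net glass mass, the totals), exactly as printed in the problem or answer text.
Each material's LOI contribution:
  Lithium carbonate: 155.7 × 0.5943 = 92.53 g
  Spodumene: 55.52 × 0.01490 = 0.8272 g
  Sand: 90.04 × 0.002000 = 0.1801 g
  Aragonite sand: 111.9 × 0.4494 = 50.29 g
Total LOI = 143.8 g
Glass = batch − LOI = 413.2 − 143.8 = 269.3 g

LOI loss = 143.8 g; glass = 269.3 g; yield = 65.19%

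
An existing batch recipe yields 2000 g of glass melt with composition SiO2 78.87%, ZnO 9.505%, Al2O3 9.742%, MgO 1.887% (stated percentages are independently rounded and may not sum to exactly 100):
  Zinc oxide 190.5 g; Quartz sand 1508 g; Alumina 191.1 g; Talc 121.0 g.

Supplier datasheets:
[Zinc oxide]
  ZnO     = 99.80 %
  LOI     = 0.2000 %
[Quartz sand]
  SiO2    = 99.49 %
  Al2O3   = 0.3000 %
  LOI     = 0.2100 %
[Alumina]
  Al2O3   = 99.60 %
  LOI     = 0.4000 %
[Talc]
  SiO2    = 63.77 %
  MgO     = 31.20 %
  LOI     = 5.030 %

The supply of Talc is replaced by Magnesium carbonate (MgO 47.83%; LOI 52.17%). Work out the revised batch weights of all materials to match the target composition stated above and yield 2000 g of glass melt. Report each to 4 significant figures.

Every computation keeps exact precision at all times — the intermediate values are shown rounded to four significant digits on the page — each reported result takes just one rounding. The derived quantities, including net glass mass, the yield, four oxide percentages, the totals, ignition loss, are recomputed starting from the weights per 2000 g of glass at full float precision, precisely as stated by the problem or the answer.
Per-oxide target masses for 2000 g glass melt:
  SiO2: 78.87% × 2000 = 1577 g
  ZnO: 9.505% × 2000 = 190.1 g
  Al2O3: 9.742% × 2000 = 194.8 g
  MgO: 1.887% × 2000 = 37.74 g
Verifying the oxide balance on the weights just shown, at the basis given (oxide sums agree with the targets within answer rounding):
  SiO2: 1585·0.9949 = 1577 g (target 1577 g)
  ZnO: 190.5·0.9980 = 190.1 g (target 190.1 g)
  Al2O3: 1585·0.003000 + 190.8·0.9960 = 194.8 g (target 194.8 g)
  MgO: 78.90·0.4783 = 37.74 g (target 37.74 g)
The glass-mass cross-check: net batch after ignition = 2000 g (per-oxide target masses sum to 2000 g; against the stated basis, 2000 g — any gap is answer rounding).
Total batch = Σ batch = 2045 g; LOI loss = Σ batch·LOI = 45.63 g; glass ÷ batch gives a yield of 97.77%.

Revised batch per 2000 g glass melt:
  Zinc oxide: 190.5 g
  Quartz sand: 1585 g
  Alumina: 190.8 g
  Magnesium carbonate: 78.90 g
Total batch = 2045 g; LOI loss = 45.63 g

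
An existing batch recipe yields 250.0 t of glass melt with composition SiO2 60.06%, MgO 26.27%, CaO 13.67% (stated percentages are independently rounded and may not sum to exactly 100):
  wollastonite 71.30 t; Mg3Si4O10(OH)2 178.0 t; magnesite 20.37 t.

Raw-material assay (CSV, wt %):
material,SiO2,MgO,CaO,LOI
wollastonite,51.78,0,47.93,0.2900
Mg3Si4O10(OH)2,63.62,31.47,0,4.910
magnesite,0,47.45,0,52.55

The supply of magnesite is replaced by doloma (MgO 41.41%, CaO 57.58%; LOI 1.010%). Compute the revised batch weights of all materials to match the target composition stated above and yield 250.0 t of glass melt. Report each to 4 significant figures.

The intermediate values appear with 4-significant-figure rounding at each printed step — every computation carries full precision from start to finish — every reported result is rounded just once. The derived quantities (yield, LOI, net glass mass, totals, the three compositions) are computed at exact precision from the batch weights for 250.0 t of glass, exactly as printed in the problem or answer text.
Target masses of each oxide per 250.0 t glass melt:
  SiO2: 60.06% × 250.0 = 150.2 t
  MgO: 26.27% × 250.0 = 65.68 t
  CaO: 13.67% × 250.0 = 34.17 t
Balance tally, oxide-wise, on the weights just shown, versus the basis set out (oxide sums agree with the targets within answer rounding):
  SiO2: 55.22·0.5178 + 191.1·0.6362 = 150.2 t (target 150.2 t)
  MgO: 191.1·0.3147 + 13.39·0.4141 = 65.68 t (target 65.68 t)
  CaO: 55.22·0.4793 + 13.39·0.5758 = 34.18 t (target 34.17 t)
Glass-mass closure: total batch − LOI = 250.0 t (targets for the oxides total 250.0 t; the stated basis being 250.0 t — differing by rounding only).
Summing the batch: Σ batch = 259.7 t; the LOI term Σ batch·LOI equals 9.678 t; yield = glass ÷ total batch = 96.27%.

Revised batch per 250.0 t glass melt:
  wollastonite: 55.22 t
  Mg3Si4O10(OH)2: 191.1 t
  doloma: 13.39 t
Total batch = 259.7 t; LOI loss = 9.678 t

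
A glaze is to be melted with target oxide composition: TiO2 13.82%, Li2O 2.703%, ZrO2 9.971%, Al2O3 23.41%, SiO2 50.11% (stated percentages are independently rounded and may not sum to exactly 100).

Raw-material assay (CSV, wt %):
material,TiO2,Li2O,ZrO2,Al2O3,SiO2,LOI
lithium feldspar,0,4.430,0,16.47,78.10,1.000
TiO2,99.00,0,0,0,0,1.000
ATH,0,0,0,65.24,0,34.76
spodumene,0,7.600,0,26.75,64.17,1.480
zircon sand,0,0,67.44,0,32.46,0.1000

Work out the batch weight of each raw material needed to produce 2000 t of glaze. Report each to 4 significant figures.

Values along the way are displayed (rounded to 4 significant digits) alongside each step. Exact precision is carried through the solve — a single rounding yields every reported value — all derived quantities are computed in full precision (ignition loss, net glass mass, the five compositions, totals, yield) using the weight values per 2000 t of glass as given in either problem or answer.
Target masses of each oxide per 2000 t glaze:
  TiO2: 13.82% × 2000 = 276.4 t
  Li2O: 2.703% × 2000 = 54.06 t
  ZrO2: 9.971% × 2000 = 199.4 t
  Al2O3: 23.41% × 2000 = 468.2 t
  SiO2: 50.11% × 2000 = 1002 t
Balance tally, oxide-wise, applying the batch weights above, against the basis in use (oxide sums agree with the targets given rounding of the digits):
  TiO2: 279.2·0.9900 = 276.4 t (target 276.4 t)
  Li2O: 1105·0.04430 + 67.11·0.07600 = 54.05 t (target 54.06 t)
  ZrO2: 295.7·0.6744 = 199.4 t (target 199.4 t)
  Al2O3: 1105·0.1647 + 411.1·0.6524 + 67.11·0.2675 = 468.1 t (target 468.2 t)
  SiO2: 1105·0.7810 + 67.11·0.6417 + 295.7·0.3246 = 1002 t (target 1002 t)
Auditing the glass mass value: total batch − LOI = 2000 t (the Σ of target masses is 2000 t; against the stated basis, 2000 t — gaps are rounding artifacts).
Summing the batch: Σ batch = 2158 t; ignition loss, Σ(batch × LOI) = 158.0 t; yield: glass divided by total = 92.68%.

Batch per 2000 t glaze:
  lithium feldspar: 1105 t
  TiO2: 279.2 t
  ATH: 411.1 t
  spodumene: 67.11 t
  zircon sand: 295.7 t
Total batch = 2158 t; LOI loss = 158.0 t; yield = 92.68%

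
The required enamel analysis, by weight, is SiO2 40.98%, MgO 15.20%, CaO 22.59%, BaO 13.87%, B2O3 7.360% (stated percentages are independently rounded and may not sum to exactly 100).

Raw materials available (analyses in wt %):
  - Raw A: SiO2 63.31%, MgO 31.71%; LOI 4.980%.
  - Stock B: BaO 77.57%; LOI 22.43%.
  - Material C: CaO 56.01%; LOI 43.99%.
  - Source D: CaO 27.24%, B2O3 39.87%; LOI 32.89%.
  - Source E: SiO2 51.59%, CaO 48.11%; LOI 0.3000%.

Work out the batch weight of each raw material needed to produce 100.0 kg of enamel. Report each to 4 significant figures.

All internal work keeps full float precision end to end; working values are printed (rounded to four significant figures) at each printed step — every reported figure is rounded once only — all derived quantities (yield, net glass mass, totals, ignition loss, five oxide percentages) are recomputed from the weighed amounts for 100.0 kg of glass in full float precision exactly as shown in the problem or the answer.
Per-oxide target masses for 100.0 kg enamel:
  SiO2: 40.98% × 100.0 = 40.98 kg
  MgO: 15.20% × 100.0 = 15.20 kg
  CaO: 22.59% × 100.0 = 22.59 kg
  BaO: 13.87% × 100.0 = 13.87 kg
  B2O3: 7.360% × 100.0 = 7.360 kg
Balance tally, oxide-wise, from the weights as reported, against the basis in use (sums match the target masses net of answer rounding effects):
  SiO2: 47.93·0.6331 + 20.61·0.5159 = 40.98 kg (target 40.98 kg)
  MgO: 47.93·0.3171 = 15.20 kg (target 15.20 kg)
  CaO: 13.65·0.5601 + 18.46·0.2724 + 20.61·0.4811 = 22.59 kg (target 22.59 kg)
  BaO: 17.88·0.7757 = 13.87 kg (target 13.87 kg)
  B2O3: 18.46·0.3987 = 7.360 kg (target 7.360 kg)
Consistency of the glass mass: net batch after ignition = 99.99 kg (targets for the oxides total 100.0 kg; against the stated basis, 100.0 kg — differing by rounding only).
Total batch = Σ batch = 118.5 kg; LOI removed, Σ of batch·LOI: 18.54 kg; the yield ratio, glass ÷ batch: 84.36%.

Batch per 100.0 kg enamel:
  Raw A: 47.93 kg
  Stock B: 17.88 kg
  Material C: 13.65 kg
  Source D: 18.46 kg
  Source E: 20.61 kg
Total batch = 118.5 kg; LOI loss = 18.54 kg; yield = 84.36%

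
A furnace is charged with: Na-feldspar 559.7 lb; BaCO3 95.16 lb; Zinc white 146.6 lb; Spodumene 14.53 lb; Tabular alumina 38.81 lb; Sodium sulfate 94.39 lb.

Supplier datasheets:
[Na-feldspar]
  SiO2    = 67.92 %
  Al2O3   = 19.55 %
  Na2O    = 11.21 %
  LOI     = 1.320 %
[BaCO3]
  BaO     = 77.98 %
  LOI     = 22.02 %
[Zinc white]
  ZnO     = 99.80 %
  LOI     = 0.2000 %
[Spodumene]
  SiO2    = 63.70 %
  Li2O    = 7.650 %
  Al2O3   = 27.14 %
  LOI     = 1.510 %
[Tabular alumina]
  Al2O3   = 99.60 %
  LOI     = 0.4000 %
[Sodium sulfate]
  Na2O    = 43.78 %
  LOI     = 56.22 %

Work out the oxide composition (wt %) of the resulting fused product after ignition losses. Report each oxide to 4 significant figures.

Glass mass = 867.1 lb (batch 949.2 − LOI 82.08).
Composition: SiO2 44.91%, Li2O 0.1282%, ZnO 16.87%, Al2O3 17.53%, Na2O 12.00%, BaO 8.558%

The intermediate values are printed rounded off to 4 significant figures at each printed step — the working math holds full precision through the solve — a single rounding completes each reported result; the derived quantities, including the six compositions, the totals, glass mass, yield, ignition loss, are re-derived starting from the weights on 867.1 lb of glass at exact precision, as they appear in the problem or the answer.
What the batch supplies per oxide:
  SiO2: 559.7·0.6792 + 14.53·0.6370 = 389.4 lb
  Li2O: 14.53·0.07650 = 1.112 lb
  ZnO: 146.6·0.9980 = 146.3 lb
  Al2O3: 559.7·0.1955 + 14.53·0.2714 + 38.81·0.9960 = 152.0 lb
  Na2O: 559.7·0.1121 + 94.39·0.4378 = 104.1 lb
  BaO: 95.16·0.7798 = 74.21 lb
LOI: 559.7·0.01320 + 95.16·0.2202 + 146.6·0.002000 + 14.53·0.01510 + 38.81·0.004000 + 94.39·0.5622 = 82.08 lb
Glass mass = batch − LOI = 949.2 − 82.08 = 867.1 lb (equal to the oxide-mass sum)
oxide / glass × 100 gives the wt %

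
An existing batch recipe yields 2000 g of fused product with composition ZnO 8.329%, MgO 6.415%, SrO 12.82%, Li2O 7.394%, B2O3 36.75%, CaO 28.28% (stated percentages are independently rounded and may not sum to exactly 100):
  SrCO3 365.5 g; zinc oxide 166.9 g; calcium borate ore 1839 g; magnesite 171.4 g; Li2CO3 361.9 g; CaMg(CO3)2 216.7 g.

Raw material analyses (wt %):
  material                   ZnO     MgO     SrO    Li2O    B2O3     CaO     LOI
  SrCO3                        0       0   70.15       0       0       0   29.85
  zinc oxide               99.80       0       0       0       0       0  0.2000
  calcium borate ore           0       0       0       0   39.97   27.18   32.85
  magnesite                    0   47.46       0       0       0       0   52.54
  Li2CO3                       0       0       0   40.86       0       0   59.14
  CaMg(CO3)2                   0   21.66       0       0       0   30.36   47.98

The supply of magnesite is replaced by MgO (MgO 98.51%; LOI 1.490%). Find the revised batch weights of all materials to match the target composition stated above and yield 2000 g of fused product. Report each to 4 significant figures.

Revised batch per 2000 g fused product:
  SrCO3: 365.5 g
  zinc oxide: 166.9 g
  calcium borate ore: 1839 g
  MgO: 82.59 g
  Li2CO3: 361.9 g
  CaMg(CO3)2: 216.7 g
Total batch = 3033 g; LOI loss = 1033 g

Intermediates are shown, with 4-significant-figure rounding, as written; every computation runs at exact precision at all times. Every reported result is rounded only once. The derived quantities (ignition loss, yield, the six compositions, the totals, net glass mass) are recomputed at exact precision from the batch weights on 2000 g of glass exactly as printed in the problem or answer text.
Target masses of each oxide per 2000 g fused product:
  ZnO: 8.329% × 2000 = 166.6 g
  MgO: 6.415% × 2000 = 128.3 g
  SrO: 12.82% × 2000 = 256.4 g
  Li2O: 7.394% × 2000 = 147.9 g
  B2O3: 36.75% × 2000 = 735.0 g
  CaO: 28.28% × 2000 = 565.6 g
Balance tally, oxide-wise, with the batch weights as given, on the stated basis (sums match the target masses net of answer rounding effects):
  ZnO: 166.9·0.9980 = 166.6 g (target 166.6 g)
  MgO: 82.59·0.9851 + 216.7·0.2166 = 128.3 g (target 128.3 g)
  SrO: 365.5·0.7015 = 256.4 g (target 256.4 g)
  Li2O: 361.9·0.4086 = 147.9 g (target 147.9 g)
  B2O3: 1839·0.3997 = 735.0 g (target 735.0 g)
  CaO: 1839·0.2718 + 216.7·0.3036 = 565.6 g (target 565.6 g)
Glass-mass closure: batch Σ − ignition loss = 2000 g (the targets, summed, come to 2000 g; versus the stated basis of 2000 g — deltas are rounding alone).
Total batch = Σ batch = 3033 g; LOI removed, Σ of batch·LOI: 1033 g; as yield: glass ÷ batch → 65.94%.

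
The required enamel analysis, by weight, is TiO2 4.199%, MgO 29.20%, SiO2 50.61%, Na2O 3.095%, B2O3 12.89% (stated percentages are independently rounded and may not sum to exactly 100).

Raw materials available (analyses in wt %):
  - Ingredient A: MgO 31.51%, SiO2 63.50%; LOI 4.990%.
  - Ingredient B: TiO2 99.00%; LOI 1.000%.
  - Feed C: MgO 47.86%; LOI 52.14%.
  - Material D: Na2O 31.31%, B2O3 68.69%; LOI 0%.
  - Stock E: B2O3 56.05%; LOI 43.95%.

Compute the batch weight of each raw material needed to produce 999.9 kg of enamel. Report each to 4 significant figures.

Batch per 999.9 kg enamel:
  Ingredient A: 796.9 kg
  Ingredient B: 42.41 kg
  Feed C: 85.37 kg
  Material D: 98.84 kg
  Stock E: 108.8 kg
Total batch = 1132 kg; LOI loss = 132.5 kg; yield = 88.30%

All internal work carries exact precision in all steps — working values appear with 4-significant-digit rounding as written — every reported figure takes a single rounding — derived quantities are carried starting from the weights at 999.9 kg of glass at exact precision (net glass mass, the yield, ignition loss, totals, the five compositions) as given in the problem or answer text.
Oxide-by-oxide targets in 999.9 kg enamel:
  TiO2: 4.199% × 999.9 = 41.99 kg
  MgO: 29.20% × 999.9 = 292.0 kg
  SiO2: 50.61% × 999.9 = 506.0 kg
  Na2O: 3.095% × 999.9 = 30.95 kg
  B2O3: 12.89% × 999.9 = 128.9 kg
Verifying the oxide balance with the batch weights as given, versus the basis set out (each sum matches its target mass exact up to rounding of places):
  TiO2: 42.41·0.9900 = 41.99 kg (target 41.99 kg)
  MgO: 796.9·0.3151 + 85.37·0.4786 = 292.0 kg (target 292.0 kg)
  SiO2: 796.9·0.6350 = 506.0 kg (target 506.0 kg)
  Na2O: 98.84·0.3131 = 30.95 kg (target 30.95 kg)
  B2O3: 98.84·0.6869 + 108.8·0.5605 = 128.9 kg (target 128.9 kg)
Consistency of the glass mass: total charge less LOI = 999.8 kg (per-oxide target masses sum to 999.8 kg; against the stated basis, 999.9 kg — a pure rounding effect).
Batch grand total — Σ batch = 1132 kg; LOI loss = Σ batch·LOI = 132.5 kg; the yield ratio, glass ÷ batch: 88.30%.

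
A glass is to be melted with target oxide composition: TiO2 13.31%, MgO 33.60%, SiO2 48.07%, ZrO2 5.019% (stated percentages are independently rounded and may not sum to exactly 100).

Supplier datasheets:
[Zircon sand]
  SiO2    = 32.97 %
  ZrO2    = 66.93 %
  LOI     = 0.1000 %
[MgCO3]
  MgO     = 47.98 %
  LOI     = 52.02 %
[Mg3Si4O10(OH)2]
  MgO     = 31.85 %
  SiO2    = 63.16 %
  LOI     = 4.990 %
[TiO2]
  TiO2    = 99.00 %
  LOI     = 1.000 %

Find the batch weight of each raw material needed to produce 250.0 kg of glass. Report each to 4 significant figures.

Values along the way are displayed (rounded to four significant digits) at each printed step — exact precision is kept from start to finish; every reported value is rounded only once; all derived quantities, which include net glass mass, ignition loss, the four compositions, totals, the yield, are recomputed in full precision, as set out in the problem or the answer, using the weight values for 250.0 kg of glass.
Oxide-by-oxide targets in 250.0 kg glass:
  TiO2: 13.31% × 250.0 = 33.28 kg
  MgO: 33.60% × 250.0 = 84.00 kg
  SiO2: 48.07% × 250.0 = 120.2 kg
  ZrO2: 5.019% × 250.0 = 12.55 kg
Checking each oxide sum on the weights just shown, under the basis named above (summed amounts equal target values up to rounding of the answer):
  TiO2: 33.61·0.9900 = 33.27 kg (target 33.28 kg)
  MgO: 55.26·0.4798 + 180.5·0.3185 = 84.00 kg (target 84.00 kg)
  SiO2: 18.75·0.3297 + 180.5·0.6316 = 120.2 kg (target 120.2 kg)
  ZrO2: 18.75·0.6693 = 12.55 kg (target 12.55 kg)
Auditing the glass mass value: net batch after ignition = 250.0 kg (the Σ of target masses is 250.0 kg; against the stated basis, 250.0 kg — any gap is answer rounding).
Total batch = Σ batch = 288.1 kg; LOI removed, Σ of batch·LOI: 38.11 kg; glass ÷ batch gives a yield of 86.77%.

Batch per 250.0 kg glass:
  Zircon sand: 18.75 kg
  MgCO3: 55.26 kg
  Mg3Si4O10(OH)2: 180.5 kg
  TiO2: 33.61 kg
Total batch = 288.1 kg; LOI loss = 38.11 kg; yield = 86.77%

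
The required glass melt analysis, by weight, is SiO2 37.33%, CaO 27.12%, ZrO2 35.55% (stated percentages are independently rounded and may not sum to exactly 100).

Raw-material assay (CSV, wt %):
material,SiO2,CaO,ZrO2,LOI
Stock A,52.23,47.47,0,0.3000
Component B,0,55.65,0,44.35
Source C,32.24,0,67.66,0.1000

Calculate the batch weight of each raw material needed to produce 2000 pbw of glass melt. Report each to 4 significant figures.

Batch per 2000 pbw glass melt:
  Stock A: 780.8 pbw
  Component B: 308.6 pbw
  Source C: 1051 pbw
Total batch = 2140 pbw; LOI loss = 140.3 pbw; yield = 93.45%

Each numeric step holds full float precision throughout. In-progress results are shown rounded to 4 significant digits as written — each reported number includes exactly one rounding. All derived quantities, which include glass mass, ignition loss, three oxide percentages, yield, totals, are re-derived at full float precision, as written in the problem or answer text, using the weight values per 2000 pbw of glass.
The oxide mass targets at 2000 pbw glass melt:
  SiO2: 37.33% × 2000 = 746.6 pbw
  CaO: 27.12% × 2000 = 542.4 pbw
  ZrO2: 35.55% × 2000 = 711.0 pbw
Per-oxide balance check from the weights as reported, versus the basis set out (sums match the target masses modulo rounding of the values):
  SiO2: 780.8·0.5223 + 1051·0.3224 = 746.7 pbw (target 746.6 pbw)
  CaO: 780.8·0.4747 + 308.6·0.5565 = 542.4 pbw (target 542.4 pbw)
  ZrO2: 1051·0.6766 = 711.1 pbw (target 711.0 pbw)
Mass balance on the glass: the batch minus its LOI: 2000 pbw (the Σ of target masses is 2000 pbw; stated basis 2000 pbw — gaps are rounding artifacts).
Batch grand total — Σ batch = 2140 pbw; ignition loss, Σ(batch × LOI) = 140.3 pbw; as yield: glass ÷ batch → 93.45%.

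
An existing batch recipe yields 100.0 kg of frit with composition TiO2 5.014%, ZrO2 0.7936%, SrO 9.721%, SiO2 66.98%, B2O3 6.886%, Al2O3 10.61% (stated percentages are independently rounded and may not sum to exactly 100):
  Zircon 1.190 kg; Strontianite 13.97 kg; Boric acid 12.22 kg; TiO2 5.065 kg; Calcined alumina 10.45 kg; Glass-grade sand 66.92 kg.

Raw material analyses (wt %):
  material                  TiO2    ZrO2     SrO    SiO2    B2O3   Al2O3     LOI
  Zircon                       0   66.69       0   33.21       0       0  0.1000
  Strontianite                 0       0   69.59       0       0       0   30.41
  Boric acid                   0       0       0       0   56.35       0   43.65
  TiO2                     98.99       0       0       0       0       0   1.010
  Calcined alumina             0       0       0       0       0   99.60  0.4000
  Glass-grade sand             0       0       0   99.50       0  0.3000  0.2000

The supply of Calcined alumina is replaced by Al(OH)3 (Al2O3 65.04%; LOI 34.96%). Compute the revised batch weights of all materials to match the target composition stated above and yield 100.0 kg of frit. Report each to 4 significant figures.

Revised batch per 100.0 kg frit:
  Zircon: 1.190 kg
  Strontianite: 13.97 kg
  Boric acid: 12.22 kg
  TiO2: 5.065 kg
  Al(OH)3: 16.00 kg
  Glass-grade sand: 66.92 kg
Total batch = 115.4 kg; LOI loss = 15.36 kg

Working values are displayed, rounded to 4 significant figures, across the worked steps. Full precision is maintained through the solve. Every reported figure receives exactly one rounding. All derived quantities are carried from the weighed amounts for 100.0 kg of glass at full float precision (glass mass, the six compositions, ignition loss, yield, totals), exactly as shown in problem or answer.
Per-oxide target masses for 100.0 kg frit:
  TiO2: 5.014% × 100.0 = 5.014 kg
  ZrO2: 0.7936% × 100.0 = 0.7936 kg
  SrO: 9.721% × 100.0 = 9.721 kg
  SiO2: 66.98% × 100.0 = 66.98 kg
  B2O3: 6.886% × 100.0 = 6.886 kg
  Al2O3: 10.61% × 100.0 = 10.61 kg
Verifying the oxide balance applying the batch weights above, for the quoted basis mass (summed amounts equal target values exact up to rounding of places):
  TiO2: 5.065·0.9899 = 5.014 kg (target 5.014 kg)
  ZrO2: 1.190·0.6669 = 0.7936 kg (target 0.7936 kg)
  SrO: 13.97·0.6959 = 9.722 kg (target 9.721 kg)
  SiO2: 1.190·0.3321 + 66.92·0.9950 = 66.98 kg (target 66.98 kg)
  B2O3: 12.22·0.5635 = 6.886 kg (target 6.886 kg)
  Al2O3: 16.00·0.6504 + 66.92·0.003000 = 10.61 kg (target 10.61 kg)
The glass-mass cross-check: whole batch net of LOI = 100.0 kg (targets for the oxides total 100.0 kg; versus the stated basis of 100.0 kg — differing by rounding only).
Whole-batch sum: Σ batch = 115.4 kg; the LOI term Σ batch·LOI equals 15.36 kg; yield, glass over the total, = 86.68%.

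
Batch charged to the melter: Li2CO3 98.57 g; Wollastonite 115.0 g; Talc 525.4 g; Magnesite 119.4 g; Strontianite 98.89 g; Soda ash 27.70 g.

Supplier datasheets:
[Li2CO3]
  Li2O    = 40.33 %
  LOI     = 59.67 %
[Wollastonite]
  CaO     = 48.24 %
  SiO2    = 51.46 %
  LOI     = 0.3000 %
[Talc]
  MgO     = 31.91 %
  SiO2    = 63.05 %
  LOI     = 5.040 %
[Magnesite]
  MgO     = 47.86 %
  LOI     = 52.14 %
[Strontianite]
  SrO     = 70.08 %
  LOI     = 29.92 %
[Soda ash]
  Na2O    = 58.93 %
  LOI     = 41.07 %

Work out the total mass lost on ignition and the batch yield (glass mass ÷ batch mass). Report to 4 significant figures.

All arithmetic holds exact precision at every stage — intermediates are printed (rounded to 4 significant figures) alongside each step; every reported result is rounded a single time. All derived quantities, including the yield, ignition loss, glass mass, the six compositions, the totals, are rebuilt from the weighed amounts for 796.1 g of glass at exact precision, as written in problem or answer.
Per-material ignition loss:
  Li2CO3: 98.57 × 0.5967 = 58.82 g
  Wollastonite: 115.0 × 0.003000 = 0.3450 g
  Talc: 525.4 × 0.05040 = 26.48 g
  Magnesite: 119.4 × 0.5214 = 62.26 g
  Strontianite: 98.89 × 0.2992 = 29.59 g
  Soda ash: 27.70 × 0.4107 = 11.38 g
Total LOI = 188.9 g
Glass = batch − LOI = 985.0 − 188.9 = 796.1 g

LOI loss = 188.9 g; glass = 796.1 g; yield = 80.83%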